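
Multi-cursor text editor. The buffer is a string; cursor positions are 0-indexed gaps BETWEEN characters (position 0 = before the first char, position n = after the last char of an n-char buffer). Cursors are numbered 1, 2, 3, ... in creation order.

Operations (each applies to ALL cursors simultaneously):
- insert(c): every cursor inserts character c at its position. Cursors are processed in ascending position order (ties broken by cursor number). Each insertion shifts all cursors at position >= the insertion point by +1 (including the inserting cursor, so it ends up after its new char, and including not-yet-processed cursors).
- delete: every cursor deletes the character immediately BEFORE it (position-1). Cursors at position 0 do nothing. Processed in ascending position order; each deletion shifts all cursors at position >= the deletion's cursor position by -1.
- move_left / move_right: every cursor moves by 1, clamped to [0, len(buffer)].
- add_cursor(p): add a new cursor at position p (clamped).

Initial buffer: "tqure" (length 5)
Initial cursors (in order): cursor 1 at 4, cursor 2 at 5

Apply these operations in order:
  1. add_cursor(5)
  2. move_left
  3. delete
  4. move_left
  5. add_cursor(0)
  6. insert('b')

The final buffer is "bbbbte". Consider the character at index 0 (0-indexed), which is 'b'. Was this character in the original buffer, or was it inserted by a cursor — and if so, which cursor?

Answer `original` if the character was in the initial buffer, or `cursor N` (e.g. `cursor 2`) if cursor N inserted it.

After op 1 (add_cursor(5)): buffer="tqure" (len 5), cursors c1@4 c2@5 c3@5, authorship .....
After op 2 (move_left): buffer="tqure" (len 5), cursors c1@3 c2@4 c3@4, authorship .....
After op 3 (delete): buffer="te" (len 2), cursors c1@1 c2@1 c3@1, authorship ..
After op 4 (move_left): buffer="te" (len 2), cursors c1@0 c2@0 c3@0, authorship ..
After op 5 (add_cursor(0)): buffer="te" (len 2), cursors c1@0 c2@0 c3@0 c4@0, authorship ..
After op 6 (insert('b')): buffer="bbbbte" (len 6), cursors c1@4 c2@4 c3@4 c4@4, authorship 1234..
Authorship (.=original, N=cursor N): 1 2 3 4 . .
Index 0: author = 1

Answer: cursor 1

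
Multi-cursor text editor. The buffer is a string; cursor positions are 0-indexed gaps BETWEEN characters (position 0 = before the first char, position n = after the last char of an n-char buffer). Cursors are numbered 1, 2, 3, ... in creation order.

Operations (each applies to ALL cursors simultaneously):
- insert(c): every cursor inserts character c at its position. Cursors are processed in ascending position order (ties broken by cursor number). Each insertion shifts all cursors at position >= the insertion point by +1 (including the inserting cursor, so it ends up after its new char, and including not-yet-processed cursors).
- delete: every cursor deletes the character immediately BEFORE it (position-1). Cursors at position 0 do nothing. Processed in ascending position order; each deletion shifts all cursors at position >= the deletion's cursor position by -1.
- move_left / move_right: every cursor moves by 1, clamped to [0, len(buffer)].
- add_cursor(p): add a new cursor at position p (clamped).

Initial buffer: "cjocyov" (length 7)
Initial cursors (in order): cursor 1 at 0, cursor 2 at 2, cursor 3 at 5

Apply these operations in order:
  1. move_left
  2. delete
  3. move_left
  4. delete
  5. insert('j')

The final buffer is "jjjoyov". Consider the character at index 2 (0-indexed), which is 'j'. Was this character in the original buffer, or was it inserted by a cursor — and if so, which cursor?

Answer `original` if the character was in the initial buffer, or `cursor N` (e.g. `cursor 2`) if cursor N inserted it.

After op 1 (move_left): buffer="cjocyov" (len 7), cursors c1@0 c2@1 c3@4, authorship .......
After op 2 (delete): buffer="joyov" (len 5), cursors c1@0 c2@0 c3@2, authorship .....
After op 3 (move_left): buffer="joyov" (len 5), cursors c1@0 c2@0 c3@1, authorship .....
After op 4 (delete): buffer="oyov" (len 4), cursors c1@0 c2@0 c3@0, authorship ....
After op 5 (insert('j')): buffer="jjjoyov" (len 7), cursors c1@3 c2@3 c3@3, authorship 123....
Authorship (.=original, N=cursor N): 1 2 3 . . . .
Index 2: author = 3

Answer: cursor 3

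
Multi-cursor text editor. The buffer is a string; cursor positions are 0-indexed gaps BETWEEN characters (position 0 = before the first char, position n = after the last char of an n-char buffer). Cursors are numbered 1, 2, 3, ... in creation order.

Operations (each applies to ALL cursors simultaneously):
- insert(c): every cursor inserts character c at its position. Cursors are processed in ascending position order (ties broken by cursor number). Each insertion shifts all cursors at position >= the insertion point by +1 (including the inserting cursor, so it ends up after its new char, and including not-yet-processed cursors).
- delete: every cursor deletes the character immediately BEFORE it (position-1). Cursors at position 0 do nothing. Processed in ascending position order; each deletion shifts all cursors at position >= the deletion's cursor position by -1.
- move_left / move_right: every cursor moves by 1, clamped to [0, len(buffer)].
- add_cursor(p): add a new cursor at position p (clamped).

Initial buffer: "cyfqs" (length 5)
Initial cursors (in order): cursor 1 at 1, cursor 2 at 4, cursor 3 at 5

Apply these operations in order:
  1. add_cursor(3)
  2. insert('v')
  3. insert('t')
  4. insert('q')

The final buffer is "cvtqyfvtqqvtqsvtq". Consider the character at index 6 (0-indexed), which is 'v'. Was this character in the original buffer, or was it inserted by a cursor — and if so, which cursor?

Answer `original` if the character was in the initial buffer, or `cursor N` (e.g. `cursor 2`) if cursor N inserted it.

After op 1 (add_cursor(3)): buffer="cyfqs" (len 5), cursors c1@1 c4@3 c2@4 c3@5, authorship .....
After op 2 (insert('v')): buffer="cvyfvqvsv" (len 9), cursors c1@2 c4@5 c2@7 c3@9, authorship .1..4.2.3
After op 3 (insert('t')): buffer="cvtyfvtqvtsvt" (len 13), cursors c1@3 c4@7 c2@10 c3@13, authorship .11..44.22.33
After op 4 (insert('q')): buffer="cvtqyfvtqqvtqsvtq" (len 17), cursors c1@4 c4@9 c2@13 c3@17, authorship .111..444.222.333
Authorship (.=original, N=cursor N): . 1 1 1 . . 4 4 4 . 2 2 2 . 3 3 3
Index 6: author = 4

Answer: cursor 4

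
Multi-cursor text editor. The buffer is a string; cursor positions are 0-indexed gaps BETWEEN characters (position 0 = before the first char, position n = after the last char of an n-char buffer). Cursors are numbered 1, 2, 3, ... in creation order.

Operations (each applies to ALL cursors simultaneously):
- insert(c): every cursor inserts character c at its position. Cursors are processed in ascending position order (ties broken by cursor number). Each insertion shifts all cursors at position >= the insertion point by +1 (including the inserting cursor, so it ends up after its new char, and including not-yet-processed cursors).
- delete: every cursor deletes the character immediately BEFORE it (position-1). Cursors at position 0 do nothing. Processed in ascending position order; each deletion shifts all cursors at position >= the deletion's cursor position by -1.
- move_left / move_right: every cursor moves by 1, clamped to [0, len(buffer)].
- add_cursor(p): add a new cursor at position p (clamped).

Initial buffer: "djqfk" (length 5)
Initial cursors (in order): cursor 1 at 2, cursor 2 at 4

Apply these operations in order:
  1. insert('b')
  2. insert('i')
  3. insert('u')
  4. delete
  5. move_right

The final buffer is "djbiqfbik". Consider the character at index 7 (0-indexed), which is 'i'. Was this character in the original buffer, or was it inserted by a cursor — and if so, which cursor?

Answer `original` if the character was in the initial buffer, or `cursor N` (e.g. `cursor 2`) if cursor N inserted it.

After op 1 (insert('b')): buffer="djbqfbk" (len 7), cursors c1@3 c2@6, authorship ..1..2.
After op 2 (insert('i')): buffer="djbiqfbik" (len 9), cursors c1@4 c2@8, authorship ..11..22.
After op 3 (insert('u')): buffer="djbiuqfbiuk" (len 11), cursors c1@5 c2@10, authorship ..111..222.
After op 4 (delete): buffer="djbiqfbik" (len 9), cursors c1@4 c2@8, authorship ..11..22.
After op 5 (move_right): buffer="djbiqfbik" (len 9), cursors c1@5 c2@9, authorship ..11..22.
Authorship (.=original, N=cursor N): . . 1 1 . . 2 2 .
Index 7: author = 2

Answer: cursor 2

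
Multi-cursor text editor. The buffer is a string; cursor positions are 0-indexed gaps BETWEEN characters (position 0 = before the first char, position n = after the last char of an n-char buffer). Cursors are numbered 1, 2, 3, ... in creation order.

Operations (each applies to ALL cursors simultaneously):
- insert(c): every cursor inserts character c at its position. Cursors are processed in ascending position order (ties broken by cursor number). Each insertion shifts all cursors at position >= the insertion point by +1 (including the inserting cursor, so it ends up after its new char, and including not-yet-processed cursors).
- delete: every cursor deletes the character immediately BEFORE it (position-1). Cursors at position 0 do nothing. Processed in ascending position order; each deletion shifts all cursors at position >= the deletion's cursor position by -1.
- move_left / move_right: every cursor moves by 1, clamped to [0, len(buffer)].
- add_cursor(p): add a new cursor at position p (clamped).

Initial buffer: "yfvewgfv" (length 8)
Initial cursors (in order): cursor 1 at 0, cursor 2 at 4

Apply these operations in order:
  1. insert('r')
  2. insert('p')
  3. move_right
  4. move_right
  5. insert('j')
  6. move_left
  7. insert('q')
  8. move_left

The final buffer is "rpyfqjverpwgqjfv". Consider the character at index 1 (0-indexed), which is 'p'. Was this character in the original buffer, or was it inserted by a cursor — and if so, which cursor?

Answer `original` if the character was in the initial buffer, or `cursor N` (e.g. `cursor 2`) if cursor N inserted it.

Answer: cursor 1

Derivation:
After op 1 (insert('r')): buffer="ryfverwgfv" (len 10), cursors c1@1 c2@6, authorship 1....2....
After op 2 (insert('p')): buffer="rpyfverpwgfv" (len 12), cursors c1@2 c2@8, authorship 11....22....
After op 3 (move_right): buffer="rpyfverpwgfv" (len 12), cursors c1@3 c2@9, authorship 11....22....
After op 4 (move_right): buffer="rpyfverpwgfv" (len 12), cursors c1@4 c2@10, authorship 11....22....
After op 5 (insert('j')): buffer="rpyfjverpwgjfv" (len 14), cursors c1@5 c2@12, authorship 11..1..22..2..
After op 6 (move_left): buffer="rpyfjverpwgjfv" (len 14), cursors c1@4 c2@11, authorship 11..1..22..2..
After op 7 (insert('q')): buffer="rpyfqjverpwgqjfv" (len 16), cursors c1@5 c2@13, authorship 11..11..22..22..
After op 8 (move_left): buffer="rpyfqjverpwgqjfv" (len 16), cursors c1@4 c2@12, authorship 11..11..22..22..
Authorship (.=original, N=cursor N): 1 1 . . 1 1 . . 2 2 . . 2 2 . .
Index 1: author = 1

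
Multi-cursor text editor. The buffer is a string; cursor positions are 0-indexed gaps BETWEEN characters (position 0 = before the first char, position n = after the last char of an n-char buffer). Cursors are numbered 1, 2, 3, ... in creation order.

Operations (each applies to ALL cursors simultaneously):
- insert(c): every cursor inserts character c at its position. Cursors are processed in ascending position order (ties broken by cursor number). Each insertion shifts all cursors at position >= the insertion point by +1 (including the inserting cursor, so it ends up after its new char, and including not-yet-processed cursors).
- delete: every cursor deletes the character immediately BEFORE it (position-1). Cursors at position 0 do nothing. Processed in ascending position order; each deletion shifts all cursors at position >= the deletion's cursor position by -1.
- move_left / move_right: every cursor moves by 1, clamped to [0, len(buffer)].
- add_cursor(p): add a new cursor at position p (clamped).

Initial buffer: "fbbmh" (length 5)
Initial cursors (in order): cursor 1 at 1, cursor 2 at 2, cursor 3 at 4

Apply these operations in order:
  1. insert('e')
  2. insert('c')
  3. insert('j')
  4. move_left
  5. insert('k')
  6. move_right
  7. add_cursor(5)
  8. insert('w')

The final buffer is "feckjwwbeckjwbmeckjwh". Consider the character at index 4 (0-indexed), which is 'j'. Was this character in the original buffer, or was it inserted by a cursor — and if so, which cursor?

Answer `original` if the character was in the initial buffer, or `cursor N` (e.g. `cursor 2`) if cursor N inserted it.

Answer: cursor 1

Derivation:
After op 1 (insert('e')): buffer="febebmeh" (len 8), cursors c1@2 c2@4 c3@7, authorship .1.2..3.
After op 2 (insert('c')): buffer="fecbecbmech" (len 11), cursors c1@3 c2@6 c3@10, authorship .11.22..33.
After op 3 (insert('j')): buffer="fecjbecjbmecjh" (len 14), cursors c1@4 c2@8 c3@13, authorship .111.222..333.
After op 4 (move_left): buffer="fecjbecjbmecjh" (len 14), cursors c1@3 c2@7 c3@12, authorship .111.222..333.
After op 5 (insert('k')): buffer="feckjbeckjbmeckjh" (len 17), cursors c1@4 c2@9 c3@15, authorship .1111.2222..3333.
After op 6 (move_right): buffer="feckjbeckjbmeckjh" (len 17), cursors c1@5 c2@10 c3@16, authorship .1111.2222..3333.
After op 7 (add_cursor(5)): buffer="feckjbeckjbmeckjh" (len 17), cursors c1@5 c4@5 c2@10 c3@16, authorship .1111.2222..3333.
After op 8 (insert('w')): buffer="feckjwwbeckjwbmeckjwh" (len 21), cursors c1@7 c4@7 c2@13 c3@20, authorship .111114.22222..33333.
Authorship (.=original, N=cursor N): . 1 1 1 1 1 4 . 2 2 2 2 2 . . 3 3 3 3 3 .
Index 4: author = 1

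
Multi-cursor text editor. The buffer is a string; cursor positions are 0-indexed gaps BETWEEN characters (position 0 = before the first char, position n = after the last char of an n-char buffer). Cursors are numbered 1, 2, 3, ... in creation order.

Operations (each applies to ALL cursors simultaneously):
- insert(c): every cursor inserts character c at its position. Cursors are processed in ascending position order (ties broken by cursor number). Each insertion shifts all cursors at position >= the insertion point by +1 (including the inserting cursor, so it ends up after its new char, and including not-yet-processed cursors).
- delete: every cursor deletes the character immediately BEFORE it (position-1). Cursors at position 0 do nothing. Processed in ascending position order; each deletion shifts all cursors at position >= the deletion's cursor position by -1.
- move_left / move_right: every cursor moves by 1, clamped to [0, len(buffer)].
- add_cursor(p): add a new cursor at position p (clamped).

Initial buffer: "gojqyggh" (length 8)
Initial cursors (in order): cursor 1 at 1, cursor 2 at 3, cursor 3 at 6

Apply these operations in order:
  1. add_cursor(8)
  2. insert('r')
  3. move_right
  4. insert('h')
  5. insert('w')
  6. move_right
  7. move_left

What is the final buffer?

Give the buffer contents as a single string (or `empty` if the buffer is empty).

Answer: grohwjrqhwygrghwhrhw

Derivation:
After op 1 (add_cursor(8)): buffer="gojqyggh" (len 8), cursors c1@1 c2@3 c3@6 c4@8, authorship ........
After op 2 (insert('r')): buffer="grojrqygrghr" (len 12), cursors c1@2 c2@5 c3@9 c4@12, authorship .1..2...3..4
After op 3 (move_right): buffer="grojrqygrghr" (len 12), cursors c1@3 c2@6 c3@10 c4@12, authorship .1..2...3..4
After op 4 (insert('h')): buffer="grohjrqhygrghhrh" (len 16), cursors c1@4 c2@8 c3@13 c4@16, authorship .1.1.2.2..3.3.44
After op 5 (insert('w')): buffer="grohwjrqhwygrghwhrhw" (len 20), cursors c1@5 c2@10 c3@16 c4@20, authorship .1.11.2.22..3.33.444
After op 6 (move_right): buffer="grohwjrqhwygrghwhrhw" (len 20), cursors c1@6 c2@11 c3@17 c4@20, authorship .1.11.2.22..3.33.444
After op 7 (move_left): buffer="grohwjrqhwygrghwhrhw" (len 20), cursors c1@5 c2@10 c3@16 c4@19, authorship .1.11.2.22..3.33.444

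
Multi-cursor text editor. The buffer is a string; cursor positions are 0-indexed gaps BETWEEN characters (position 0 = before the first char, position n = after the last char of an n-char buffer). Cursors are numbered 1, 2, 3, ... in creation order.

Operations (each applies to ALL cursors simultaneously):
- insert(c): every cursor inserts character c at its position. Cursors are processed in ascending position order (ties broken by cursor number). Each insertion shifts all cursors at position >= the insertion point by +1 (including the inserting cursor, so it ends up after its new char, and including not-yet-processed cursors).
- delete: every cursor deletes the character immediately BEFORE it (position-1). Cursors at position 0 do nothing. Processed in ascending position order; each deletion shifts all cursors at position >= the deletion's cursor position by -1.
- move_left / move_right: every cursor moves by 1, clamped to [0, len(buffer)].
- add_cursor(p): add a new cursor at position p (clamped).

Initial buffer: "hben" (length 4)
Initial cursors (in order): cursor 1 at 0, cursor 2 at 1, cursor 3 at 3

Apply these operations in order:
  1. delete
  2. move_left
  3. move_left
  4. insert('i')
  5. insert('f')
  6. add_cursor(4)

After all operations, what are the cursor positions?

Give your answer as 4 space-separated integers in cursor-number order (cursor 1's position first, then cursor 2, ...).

After op 1 (delete): buffer="bn" (len 2), cursors c1@0 c2@0 c3@1, authorship ..
After op 2 (move_left): buffer="bn" (len 2), cursors c1@0 c2@0 c3@0, authorship ..
After op 3 (move_left): buffer="bn" (len 2), cursors c1@0 c2@0 c3@0, authorship ..
After op 4 (insert('i')): buffer="iiibn" (len 5), cursors c1@3 c2@3 c3@3, authorship 123..
After op 5 (insert('f')): buffer="iiifffbn" (len 8), cursors c1@6 c2@6 c3@6, authorship 123123..
After op 6 (add_cursor(4)): buffer="iiifffbn" (len 8), cursors c4@4 c1@6 c2@6 c3@6, authorship 123123..

Answer: 6 6 6 4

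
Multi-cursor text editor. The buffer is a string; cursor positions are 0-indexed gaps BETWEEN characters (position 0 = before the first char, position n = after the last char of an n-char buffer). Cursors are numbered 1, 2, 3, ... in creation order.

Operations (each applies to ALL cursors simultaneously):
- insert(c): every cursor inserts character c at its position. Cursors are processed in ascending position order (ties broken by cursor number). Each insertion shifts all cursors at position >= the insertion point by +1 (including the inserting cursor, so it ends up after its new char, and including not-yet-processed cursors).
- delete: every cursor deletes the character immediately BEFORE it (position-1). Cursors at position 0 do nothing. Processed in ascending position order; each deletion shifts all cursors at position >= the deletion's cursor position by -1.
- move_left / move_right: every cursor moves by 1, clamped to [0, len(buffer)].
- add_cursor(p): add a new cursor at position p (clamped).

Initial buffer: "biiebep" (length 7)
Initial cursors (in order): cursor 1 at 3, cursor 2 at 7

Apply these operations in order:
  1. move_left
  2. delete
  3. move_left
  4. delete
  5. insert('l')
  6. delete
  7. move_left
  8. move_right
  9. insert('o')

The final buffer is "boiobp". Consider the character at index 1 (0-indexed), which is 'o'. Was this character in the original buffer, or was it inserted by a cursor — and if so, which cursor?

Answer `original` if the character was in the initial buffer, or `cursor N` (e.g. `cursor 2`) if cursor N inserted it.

After op 1 (move_left): buffer="biiebep" (len 7), cursors c1@2 c2@6, authorship .......
After op 2 (delete): buffer="biebp" (len 5), cursors c1@1 c2@4, authorship .....
After op 3 (move_left): buffer="biebp" (len 5), cursors c1@0 c2@3, authorship .....
After op 4 (delete): buffer="bibp" (len 4), cursors c1@0 c2@2, authorship ....
After op 5 (insert('l')): buffer="lbilbp" (len 6), cursors c1@1 c2@4, authorship 1..2..
After op 6 (delete): buffer="bibp" (len 4), cursors c1@0 c2@2, authorship ....
After op 7 (move_left): buffer="bibp" (len 4), cursors c1@0 c2@1, authorship ....
After op 8 (move_right): buffer="bibp" (len 4), cursors c1@1 c2@2, authorship ....
After op 9 (insert('o')): buffer="boiobp" (len 6), cursors c1@2 c2@4, authorship .1.2..
Authorship (.=original, N=cursor N): . 1 . 2 . .
Index 1: author = 1

Answer: cursor 1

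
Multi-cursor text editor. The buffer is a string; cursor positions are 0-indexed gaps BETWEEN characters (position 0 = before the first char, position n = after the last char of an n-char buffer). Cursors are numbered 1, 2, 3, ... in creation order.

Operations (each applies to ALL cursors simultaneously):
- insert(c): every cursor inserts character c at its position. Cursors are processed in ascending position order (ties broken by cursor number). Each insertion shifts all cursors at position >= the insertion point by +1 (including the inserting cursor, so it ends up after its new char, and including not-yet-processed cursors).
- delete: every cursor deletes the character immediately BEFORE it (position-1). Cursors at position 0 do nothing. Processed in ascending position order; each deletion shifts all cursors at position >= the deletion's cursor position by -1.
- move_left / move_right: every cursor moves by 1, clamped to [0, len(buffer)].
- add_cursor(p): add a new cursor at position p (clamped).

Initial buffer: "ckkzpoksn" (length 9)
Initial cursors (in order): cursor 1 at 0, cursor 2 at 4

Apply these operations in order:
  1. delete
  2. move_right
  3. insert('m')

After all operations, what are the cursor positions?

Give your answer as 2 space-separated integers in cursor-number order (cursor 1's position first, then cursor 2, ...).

After op 1 (delete): buffer="ckkpoksn" (len 8), cursors c1@0 c2@3, authorship ........
After op 2 (move_right): buffer="ckkpoksn" (len 8), cursors c1@1 c2@4, authorship ........
After op 3 (insert('m')): buffer="cmkkpmoksn" (len 10), cursors c1@2 c2@6, authorship .1...2....

Answer: 2 6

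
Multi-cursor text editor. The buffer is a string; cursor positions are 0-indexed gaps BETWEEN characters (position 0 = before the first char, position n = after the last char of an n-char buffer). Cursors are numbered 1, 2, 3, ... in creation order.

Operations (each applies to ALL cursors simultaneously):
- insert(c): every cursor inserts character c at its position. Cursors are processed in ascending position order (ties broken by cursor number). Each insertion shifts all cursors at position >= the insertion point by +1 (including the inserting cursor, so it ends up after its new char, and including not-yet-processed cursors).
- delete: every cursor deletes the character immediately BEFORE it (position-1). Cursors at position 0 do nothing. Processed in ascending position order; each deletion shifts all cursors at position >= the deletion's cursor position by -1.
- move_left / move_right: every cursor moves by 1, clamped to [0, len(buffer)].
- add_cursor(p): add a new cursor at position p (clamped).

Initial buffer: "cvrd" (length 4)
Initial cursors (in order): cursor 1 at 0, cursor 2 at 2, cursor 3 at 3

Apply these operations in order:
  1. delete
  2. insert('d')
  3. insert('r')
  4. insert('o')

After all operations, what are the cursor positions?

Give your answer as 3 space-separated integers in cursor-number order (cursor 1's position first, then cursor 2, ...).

Answer: 3 10 10

Derivation:
After op 1 (delete): buffer="cd" (len 2), cursors c1@0 c2@1 c3@1, authorship ..
After op 2 (insert('d')): buffer="dcddd" (len 5), cursors c1@1 c2@4 c3@4, authorship 1.23.
After op 3 (insert('r')): buffer="drcddrrd" (len 8), cursors c1@2 c2@7 c3@7, authorship 11.2323.
After op 4 (insert('o')): buffer="drocddrrood" (len 11), cursors c1@3 c2@10 c3@10, authorship 111.232323.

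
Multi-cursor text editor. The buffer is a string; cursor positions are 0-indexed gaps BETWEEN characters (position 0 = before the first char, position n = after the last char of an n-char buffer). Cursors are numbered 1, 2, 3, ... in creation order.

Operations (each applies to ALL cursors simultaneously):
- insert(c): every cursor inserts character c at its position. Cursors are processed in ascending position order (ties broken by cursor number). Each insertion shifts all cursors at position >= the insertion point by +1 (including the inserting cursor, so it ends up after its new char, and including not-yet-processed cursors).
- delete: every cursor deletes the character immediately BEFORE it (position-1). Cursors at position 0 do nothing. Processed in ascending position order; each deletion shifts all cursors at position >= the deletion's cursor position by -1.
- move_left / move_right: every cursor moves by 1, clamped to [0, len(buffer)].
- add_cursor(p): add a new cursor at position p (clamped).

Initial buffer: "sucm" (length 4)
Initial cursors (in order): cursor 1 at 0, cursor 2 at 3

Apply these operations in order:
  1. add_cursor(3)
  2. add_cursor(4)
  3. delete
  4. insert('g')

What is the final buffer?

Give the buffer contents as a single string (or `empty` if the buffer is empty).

After op 1 (add_cursor(3)): buffer="sucm" (len 4), cursors c1@0 c2@3 c3@3, authorship ....
After op 2 (add_cursor(4)): buffer="sucm" (len 4), cursors c1@0 c2@3 c3@3 c4@4, authorship ....
After op 3 (delete): buffer="s" (len 1), cursors c1@0 c2@1 c3@1 c4@1, authorship .
After op 4 (insert('g')): buffer="gsggg" (len 5), cursors c1@1 c2@5 c3@5 c4@5, authorship 1.234

Answer: gsggg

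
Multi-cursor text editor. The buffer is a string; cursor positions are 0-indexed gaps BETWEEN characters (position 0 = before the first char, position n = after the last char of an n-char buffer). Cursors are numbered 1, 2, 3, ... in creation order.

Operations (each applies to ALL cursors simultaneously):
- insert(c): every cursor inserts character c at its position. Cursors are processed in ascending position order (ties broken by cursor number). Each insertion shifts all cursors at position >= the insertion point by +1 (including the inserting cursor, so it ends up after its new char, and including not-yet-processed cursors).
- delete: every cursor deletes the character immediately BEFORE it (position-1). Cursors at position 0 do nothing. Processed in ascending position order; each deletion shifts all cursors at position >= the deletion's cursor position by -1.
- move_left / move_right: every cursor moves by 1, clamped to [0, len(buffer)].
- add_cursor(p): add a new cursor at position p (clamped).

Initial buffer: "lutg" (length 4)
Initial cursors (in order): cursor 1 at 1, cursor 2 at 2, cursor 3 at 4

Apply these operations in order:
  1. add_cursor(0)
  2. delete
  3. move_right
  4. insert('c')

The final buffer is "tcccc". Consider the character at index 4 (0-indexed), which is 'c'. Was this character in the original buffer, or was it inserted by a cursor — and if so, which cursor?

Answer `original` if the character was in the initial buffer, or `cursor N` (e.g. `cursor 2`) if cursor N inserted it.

After op 1 (add_cursor(0)): buffer="lutg" (len 4), cursors c4@0 c1@1 c2@2 c3@4, authorship ....
After op 2 (delete): buffer="t" (len 1), cursors c1@0 c2@0 c4@0 c3@1, authorship .
After op 3 (move_right): buffer="t" (len 1), cursors c1@1 c2@1 c3@1 c4@1, authorship .
After op 4 (insert('c')): buffer="tcccc" (len 5), cursors c1@5 c2@5 c3@5 c4@5, authorship .1234
Authorship (.=original, N=cursor N): . 1 2 3 4
Index 4: author = 4

Answer: cursor 4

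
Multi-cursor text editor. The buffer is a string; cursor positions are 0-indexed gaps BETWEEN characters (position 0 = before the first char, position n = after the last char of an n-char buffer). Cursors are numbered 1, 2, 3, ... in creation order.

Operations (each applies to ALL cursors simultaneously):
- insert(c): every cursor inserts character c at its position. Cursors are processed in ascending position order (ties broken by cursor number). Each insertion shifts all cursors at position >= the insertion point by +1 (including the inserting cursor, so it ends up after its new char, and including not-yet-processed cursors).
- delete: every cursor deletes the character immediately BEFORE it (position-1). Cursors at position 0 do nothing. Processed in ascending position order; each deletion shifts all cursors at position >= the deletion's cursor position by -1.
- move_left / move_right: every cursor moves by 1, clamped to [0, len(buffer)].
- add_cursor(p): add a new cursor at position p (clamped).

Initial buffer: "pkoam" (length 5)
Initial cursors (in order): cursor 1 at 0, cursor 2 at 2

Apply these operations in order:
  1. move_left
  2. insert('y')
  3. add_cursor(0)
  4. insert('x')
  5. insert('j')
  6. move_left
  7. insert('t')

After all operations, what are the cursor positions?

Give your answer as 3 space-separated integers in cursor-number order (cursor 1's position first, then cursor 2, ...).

Answer: 6 11 2

Derivation:
After op 1 (move_left): buffer="pkoam" (len 5), cursors c1@0 c2@1, authorship .....
After op 2 (insert('y')): buffer="ypykoam" (len 7), cursors c1@1 c2@3, authorship 1.2....
After op 3 (add_cursor(0)): buffer="ypykoam" (len 7), cursors c3@0 c1@1 c2@3, authorship 1.2....
After op 4 (insert('x')): buffer="xyxpyxkoam" (len 10), cursors c3@1 c1@3 c2@6, authorship 311.22....
After op 5 (insert('j')): buffer="xjyxjpyxjkoam" (len 13), cursors c3@2 c1@5 c2@9, authorship 33111.222....
After op 6 (move_left): buffer="xjyxjpyxjkoam" (len 13), cursors c3@1 c1@4 c2@8, authorship 33111.222....
After op 7 (insert('t')): buffer="xtjyxtjpyxtjkoam" (len 16), cursors c3@2 c1@6 c2@11, authorship 3331111.2222....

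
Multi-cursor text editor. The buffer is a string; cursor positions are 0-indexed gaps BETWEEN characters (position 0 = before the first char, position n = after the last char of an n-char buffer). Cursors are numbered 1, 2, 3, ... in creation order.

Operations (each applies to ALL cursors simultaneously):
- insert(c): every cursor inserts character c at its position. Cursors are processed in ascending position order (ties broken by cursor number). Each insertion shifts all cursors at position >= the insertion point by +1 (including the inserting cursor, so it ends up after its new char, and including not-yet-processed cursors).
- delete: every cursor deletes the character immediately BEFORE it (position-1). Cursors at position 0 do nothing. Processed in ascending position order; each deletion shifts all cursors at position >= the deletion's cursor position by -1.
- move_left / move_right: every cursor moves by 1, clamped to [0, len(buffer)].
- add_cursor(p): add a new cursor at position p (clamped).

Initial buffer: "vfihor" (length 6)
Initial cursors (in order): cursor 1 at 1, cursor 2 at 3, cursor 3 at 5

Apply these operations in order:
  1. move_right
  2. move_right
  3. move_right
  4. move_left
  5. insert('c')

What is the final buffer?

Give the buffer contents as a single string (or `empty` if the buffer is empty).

After op 1 (move_right): buffer="vfihor" (len 6), cursors c1@2 c2@4 c3@6, authorship ......
After op 2 (move_right): buffer="vfihor" (len 6), cursors c1@3 c2@5 c3@6, authorship ......
After op 3 (move_right): buffer="vfihor" (len 6), cursors c1@4 c2@6 c3@6, authorship ......
After op 4 (move_left): buffer="vfihor" (len 6), cursors c1@3 c2@5 c3@5, authorship ......
After op 5 (insert('c')): buffer="vfichoccr" (len 9), cursors c1@4 c2@8 c3@8, authorship ...1..23.

Answer: vfichoccr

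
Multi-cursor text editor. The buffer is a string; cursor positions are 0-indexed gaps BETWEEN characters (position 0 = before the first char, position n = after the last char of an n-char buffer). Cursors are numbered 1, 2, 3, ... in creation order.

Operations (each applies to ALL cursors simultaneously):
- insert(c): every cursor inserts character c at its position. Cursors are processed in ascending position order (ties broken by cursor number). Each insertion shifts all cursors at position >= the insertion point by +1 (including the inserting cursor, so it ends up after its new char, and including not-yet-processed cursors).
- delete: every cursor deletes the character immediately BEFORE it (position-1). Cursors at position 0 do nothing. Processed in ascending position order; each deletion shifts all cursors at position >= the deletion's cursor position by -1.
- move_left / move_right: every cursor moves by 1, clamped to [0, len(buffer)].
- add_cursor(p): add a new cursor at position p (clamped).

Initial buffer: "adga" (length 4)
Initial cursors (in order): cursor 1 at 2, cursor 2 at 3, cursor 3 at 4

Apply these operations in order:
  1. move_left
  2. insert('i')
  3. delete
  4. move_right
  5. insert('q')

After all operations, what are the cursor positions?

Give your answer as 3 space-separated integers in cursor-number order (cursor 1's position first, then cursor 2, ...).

After op 1 (move_left): buffer="adga" (len 4), cursors c1@1 c2@2 c3@3, authorship ....
After op 2 (insert('i')): buffer="aidigia" (len 7), cursors c1@2 c2@4 c3@6, authorship .1.2.3.
After op 3 (delete): buffer="adga" (len 4), cursors c1@1 c2@2 c3@3, authorship ....
After op 4 (move_right): buffer="adga" (len 4), cursors c1@2 c2@3 c3@4, authorship ....
After op 5 (insert('q')): buffer="adqgqaq" (len 7), cursors c1@3 c2@5 c3@7, authorship ..1.2.3

Answer: 3 5 7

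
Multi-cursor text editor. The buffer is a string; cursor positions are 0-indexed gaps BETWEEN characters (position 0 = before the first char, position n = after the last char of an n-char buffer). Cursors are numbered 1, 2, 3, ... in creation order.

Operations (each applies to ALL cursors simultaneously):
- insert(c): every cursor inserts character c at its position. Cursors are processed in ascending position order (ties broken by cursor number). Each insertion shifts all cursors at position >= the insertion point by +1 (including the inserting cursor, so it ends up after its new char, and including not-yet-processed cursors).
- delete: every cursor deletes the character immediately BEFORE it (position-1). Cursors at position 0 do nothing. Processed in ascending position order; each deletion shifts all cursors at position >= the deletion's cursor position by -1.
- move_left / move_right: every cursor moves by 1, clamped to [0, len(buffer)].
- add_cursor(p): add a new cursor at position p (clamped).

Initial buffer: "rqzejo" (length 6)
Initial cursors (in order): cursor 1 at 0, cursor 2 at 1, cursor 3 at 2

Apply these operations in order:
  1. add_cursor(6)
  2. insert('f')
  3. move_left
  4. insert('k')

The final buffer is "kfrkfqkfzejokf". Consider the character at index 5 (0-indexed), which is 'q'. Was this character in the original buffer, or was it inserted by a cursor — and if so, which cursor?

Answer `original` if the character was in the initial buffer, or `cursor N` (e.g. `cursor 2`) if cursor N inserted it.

Answer: original

Derivation:
After op 1 (add_cursor(6)): buffer="rqzejo" (len 6), cursors c1@0 c2@1 c3@2 c4@6, authorship ......
After op 2 (insert('f')): buffer="frfqfzejof" (len 10), cursors c1@1 c2@3 c3@5 c4@10, authorship 1.2.3....4
After op 3 (move_left): buffer="frfqfzejof" (len 10), cursors c1@0 c2@2 c3@4 c4@9, authorship 1.2.3....4
After op 4 (insert('k')): buffer="kfrkfqkfzejokf" (len 14), cursors c1@1 c2@4 c3@7 c4@13, authorship 11.22.33....44
Authorship (.=original, N=cursor N): 1 1 . 2 2 . 3 3 . . . . 4 4
Index 5: author = original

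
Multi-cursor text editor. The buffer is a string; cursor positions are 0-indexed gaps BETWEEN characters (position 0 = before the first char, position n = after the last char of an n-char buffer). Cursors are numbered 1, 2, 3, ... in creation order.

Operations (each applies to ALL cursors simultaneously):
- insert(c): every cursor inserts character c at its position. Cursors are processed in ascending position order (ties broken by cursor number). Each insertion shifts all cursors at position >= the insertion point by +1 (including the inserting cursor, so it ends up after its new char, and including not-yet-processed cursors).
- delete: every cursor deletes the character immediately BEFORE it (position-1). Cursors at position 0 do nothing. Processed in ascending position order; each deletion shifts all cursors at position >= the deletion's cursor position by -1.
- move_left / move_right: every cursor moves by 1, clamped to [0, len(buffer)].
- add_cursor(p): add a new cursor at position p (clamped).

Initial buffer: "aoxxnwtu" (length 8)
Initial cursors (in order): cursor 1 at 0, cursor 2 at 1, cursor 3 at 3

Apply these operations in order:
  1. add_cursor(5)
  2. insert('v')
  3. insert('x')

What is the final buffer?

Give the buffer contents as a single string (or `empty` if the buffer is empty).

After op 1 (add_cursor(5)): buffer="aoxxnwtu" (len 8), cursors c1@0 c2@1 c3@3 c4@5, authorship ........
After op 2 (insert('v')): buffer="vavoxvxnvwtu" (len 12), cursors c1@1 c2@3 c3@6 c4@9, authorship 1.2..3..4...
After op 3 (insert('x')): buffer="vxavxoxvxxnvxwtu" (len 16), cursors c1@2 c2@5 c3@9 c4@13, authorship 11.22..33..44...

Answer: vxavxoxvxxnvxwtu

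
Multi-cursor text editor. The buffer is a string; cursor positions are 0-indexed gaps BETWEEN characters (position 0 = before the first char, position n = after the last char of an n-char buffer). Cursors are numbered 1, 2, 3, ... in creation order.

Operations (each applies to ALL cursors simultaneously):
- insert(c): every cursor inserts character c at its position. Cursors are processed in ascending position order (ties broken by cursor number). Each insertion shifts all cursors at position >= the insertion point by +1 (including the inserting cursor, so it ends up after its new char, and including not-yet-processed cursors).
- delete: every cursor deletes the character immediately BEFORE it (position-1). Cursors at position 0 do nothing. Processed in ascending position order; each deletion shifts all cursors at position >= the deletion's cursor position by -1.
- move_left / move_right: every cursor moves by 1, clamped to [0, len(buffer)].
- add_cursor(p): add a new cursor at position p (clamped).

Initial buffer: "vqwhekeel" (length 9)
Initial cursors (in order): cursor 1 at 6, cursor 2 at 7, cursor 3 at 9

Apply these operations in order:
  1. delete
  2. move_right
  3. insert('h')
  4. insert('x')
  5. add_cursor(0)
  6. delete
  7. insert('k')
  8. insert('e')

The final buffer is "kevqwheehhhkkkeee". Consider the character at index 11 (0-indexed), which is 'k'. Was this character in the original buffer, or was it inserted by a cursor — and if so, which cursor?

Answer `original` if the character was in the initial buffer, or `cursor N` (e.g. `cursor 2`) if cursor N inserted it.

After op 1 (delete): buffer="vqwhee" (len 6), cursors c1@5 c2@5 c3@6, authorship ......
After op 2 (move_right): buffer="vqwhee" (len 6), cursors c1@6 c2@6 c3@6, authorship ......
After op 3 (insert('h')): buffer="vqwheehhh" (len 9), cursors c1@9 c2@9 c3@9, authorship ......123
After op 4 (insert('x')): buffer="vqwheehhhxxx" (len 12), cursors c1@12 c2@12 c3@12, authorship ......123123
After op 5 (add_cursor(0)): buffer="vqwheehhhxxx" (len 12), cursors c4@0 c1@12 c2@12 c3@12, authorship ......123123
After op 6 (delete): buffer="vqwheehhh" (len 9), cursors c4@0 c1@9 c2@9 c3@9, authorship ......123
After op 7 (insert('k')): buffer="kvqwheehhhkkk" (len 13), cursors c4@1 c1@13 c2@13 c3@13, authorship 4......123123
After op 8 (insert('e')): buffer="kevqwheehhhkkkeee" (len 17), cursors c4@2 c1@17 c2@17 c3@17, authorship 44......123123123
Authorship (.=original, N=cursor N): 4 4 . . . . . . 1 2 3 1 2 3 1 2 3
Index 11: author = 1

Answer: cursor 1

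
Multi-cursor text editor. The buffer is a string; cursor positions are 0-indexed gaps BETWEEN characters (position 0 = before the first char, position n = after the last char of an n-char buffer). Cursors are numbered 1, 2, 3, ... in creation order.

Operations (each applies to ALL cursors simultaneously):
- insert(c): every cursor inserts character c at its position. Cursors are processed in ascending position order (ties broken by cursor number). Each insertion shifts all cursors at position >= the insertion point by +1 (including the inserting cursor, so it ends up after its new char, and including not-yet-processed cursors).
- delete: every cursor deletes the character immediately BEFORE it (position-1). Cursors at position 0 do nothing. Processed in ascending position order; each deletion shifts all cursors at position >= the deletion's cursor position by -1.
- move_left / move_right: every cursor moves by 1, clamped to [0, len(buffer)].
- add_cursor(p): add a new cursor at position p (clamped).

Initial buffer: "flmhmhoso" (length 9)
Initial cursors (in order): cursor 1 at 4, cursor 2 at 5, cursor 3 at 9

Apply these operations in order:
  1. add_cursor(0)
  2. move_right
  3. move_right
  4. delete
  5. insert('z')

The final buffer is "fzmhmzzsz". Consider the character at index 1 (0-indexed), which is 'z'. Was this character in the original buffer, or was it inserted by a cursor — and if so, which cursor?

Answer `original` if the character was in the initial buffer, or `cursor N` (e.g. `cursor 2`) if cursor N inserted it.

Answer: cursor 4

Derivation:
After op 1 (add_cursor(0)): buffer="flmhmhoso" (len 9), cursors c4@0 c1@4 c2@5 c3@9, authorship .........
After op 2 (move_right): buffer="flmhmhoso" (len 9), cursors c4@1 c1@5 c2@6 c3@9, authorship .........
After op 3 (move_right): buffer="flmhmhoso" (len 9), cursors c4@2 c1@6 c2@7 c3@9, authorship .........
After op 4 (delete): buffer="fmhms" (len 5), cursors c4@1 c1@4 c2@4 c3@5, authorship .....
After op 5 (insert('z')): buffer="fzmhmzzsz" (len 9), cursors c4@2 c1@7 c2@7 c3@9, authorship .4...12.3
Authorship (.=original, N=cursor N): . 4 . . . 1 2 . 3
Index 1: author = 4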